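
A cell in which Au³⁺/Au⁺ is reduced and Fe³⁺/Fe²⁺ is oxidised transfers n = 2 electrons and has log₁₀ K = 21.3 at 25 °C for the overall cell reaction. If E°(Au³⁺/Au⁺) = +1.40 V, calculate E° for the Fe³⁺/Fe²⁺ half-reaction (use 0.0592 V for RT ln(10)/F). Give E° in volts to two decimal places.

E°cell = (0.0592/n)·log K = (0.0592/2)(21.3) = +0.630 V.
Since Au³⁺/Au⁺ is the cathode and Fe³⁺/Fe²⁺ the anode, E°cell = E°(Au³⁺/Au⁺) − E°(Fe³⁺/Fe²⁺).
So E°(Fe³⁺/Fe²⁺) = E°(Au³⁺/Au⁺) − E°cell = (+1.40) − (+0.630) = +0.77 V.

+0.77 V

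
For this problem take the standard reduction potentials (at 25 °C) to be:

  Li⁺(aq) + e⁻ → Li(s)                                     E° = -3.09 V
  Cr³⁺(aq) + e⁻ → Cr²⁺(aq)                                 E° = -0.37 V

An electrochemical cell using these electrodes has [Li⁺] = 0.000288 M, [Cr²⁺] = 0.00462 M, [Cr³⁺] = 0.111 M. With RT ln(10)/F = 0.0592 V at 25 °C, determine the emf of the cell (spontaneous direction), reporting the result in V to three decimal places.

+3.011 V

Cr³⁺/Cr²⁺ is the cathode (higher E°), Li⁺/Li the anode: E°cell = -0.37 − (-3.09) = +2.72 V, n = 1.
Overall: Cr³⁺(aq) + Li(s) → Cr²⁺(aq) + Li⁺(aq)
Q = [Cr²⁺]·[Li⁺] / ([Cr³⁺]); log Q = -4.921.
E = E° − (0.0592/n) log Q = +2.72 − (0.0592/1)(-4.921) = +3.011 V.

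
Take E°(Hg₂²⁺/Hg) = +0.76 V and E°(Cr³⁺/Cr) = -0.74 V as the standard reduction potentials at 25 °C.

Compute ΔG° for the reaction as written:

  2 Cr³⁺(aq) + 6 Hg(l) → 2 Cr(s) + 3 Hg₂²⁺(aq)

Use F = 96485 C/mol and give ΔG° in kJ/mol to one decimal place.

+868.4 kJ/mol

As written, Cr³⁺/Cr is reduced (cathode) and Hg₂²⁺/Hg is oxidised (anode), so E°cell = (-0.74) − (+0.76) = -1.50 V.
Balancing electrons gives n = 6.
ΔG° = −nFE° = −(6)(96485)(-1.50) = 868,365 J = +868.4 kJ/mol.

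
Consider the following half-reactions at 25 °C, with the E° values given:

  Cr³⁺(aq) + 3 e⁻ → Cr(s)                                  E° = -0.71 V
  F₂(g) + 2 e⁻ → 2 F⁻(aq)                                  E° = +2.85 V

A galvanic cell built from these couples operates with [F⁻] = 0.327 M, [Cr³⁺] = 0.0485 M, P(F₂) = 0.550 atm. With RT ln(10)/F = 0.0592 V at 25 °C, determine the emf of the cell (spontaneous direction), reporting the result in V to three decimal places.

+3.607 V

F₂/F⁻ is the cathode (higher E°), Cr³⁺/Cr the anode: E°cell = +2.85 − (-0.71) = +3.56 V, n = 6.
Overall: 3 F₂(g) + 2 Cr(s) → 6 F⁻(aq) + 2 Cr³⁺(aq)
Q = [F⁻]^6·[Cr³⁺]^2 / (P(F₂)^3); log Q = -4.762.
E = E° − (0.0592/n) log Q = +3.56 − (0.0592/6)(-4.762) = +3.607 V.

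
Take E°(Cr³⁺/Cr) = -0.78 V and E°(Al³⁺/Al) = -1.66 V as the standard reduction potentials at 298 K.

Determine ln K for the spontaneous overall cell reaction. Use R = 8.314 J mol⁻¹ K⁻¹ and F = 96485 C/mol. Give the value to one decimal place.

102.8

Cathode: Cr³⁺/Cr; anode: Al³⁺/Al. E°cell = (-0.78) − (-1.66) = +0.88 V, with n = 3.
ΔG° = −nFE° = −RT ln K, so ln K = nFE°/(RT) = (3)(96485)(+0.88) / ((8.314)(298)) = 102.810.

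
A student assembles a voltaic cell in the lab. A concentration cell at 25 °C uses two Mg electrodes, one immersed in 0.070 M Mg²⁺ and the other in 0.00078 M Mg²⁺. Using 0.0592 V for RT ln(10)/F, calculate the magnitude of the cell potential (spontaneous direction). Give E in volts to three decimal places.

+0.058 V

For a concentration cell E°cell = 0. The 0.070 M side is the cathode (reduction is favoured where [Mg²⁺] is higher).
With n = 2, E = −(0.0592/2) log([Mg²⁺]ₐₙ/[Mg²⁺]꜀ₐₜ) = −(0.0592/2) log(0.00078/0.07) = −(0.0592/2)(-1.953) = +0.058 V.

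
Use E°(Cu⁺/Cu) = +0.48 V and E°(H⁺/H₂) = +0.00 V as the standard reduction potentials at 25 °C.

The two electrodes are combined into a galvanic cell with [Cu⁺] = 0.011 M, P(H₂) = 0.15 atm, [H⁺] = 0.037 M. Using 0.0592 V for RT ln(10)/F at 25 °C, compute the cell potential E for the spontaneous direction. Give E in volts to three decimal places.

Cu⁺/Cu is the cathode (higher E°), H⁺/H₂ the anode: E°cell = +0.48 − (+0.00) = +0.48 V, n = 2.
Overall: 2 Cu⁺(aq) + H₂(g) → 2 Cu(s) + 2 H⁺(aq)
Q = [H⁺]^2 / ([Cu⁺]^2·P(H₂)); log Q = 1.878.
E = E° − (0.0592/n) log Q = +0.48 − (0.0592/2)(1.878) = +0.424 V.

+0.424 V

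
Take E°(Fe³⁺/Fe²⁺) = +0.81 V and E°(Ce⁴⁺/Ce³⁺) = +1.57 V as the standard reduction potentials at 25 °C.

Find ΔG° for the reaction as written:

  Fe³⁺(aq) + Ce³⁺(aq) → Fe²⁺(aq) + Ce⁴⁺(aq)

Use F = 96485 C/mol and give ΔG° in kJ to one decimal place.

+73.3 kJ

As written, Fe³⁺/Fe²⁺ is reduced (cathode) and Ce⁴⁺/Ce³⁺ is oxidised (anode), so E°cell = (+0.81) − (+1.57) = -0.76 V.
Balancing electrons gives n = 1.
ΔG° = −nFE° = −(1)(96485)(-0.76) = 73,329 J = +73.3 kJ.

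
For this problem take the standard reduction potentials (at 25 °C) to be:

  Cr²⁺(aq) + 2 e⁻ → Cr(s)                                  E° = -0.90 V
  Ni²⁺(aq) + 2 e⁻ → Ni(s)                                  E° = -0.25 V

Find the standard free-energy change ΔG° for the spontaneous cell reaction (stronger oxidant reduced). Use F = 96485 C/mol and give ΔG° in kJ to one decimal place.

-125.4 kJ

Ni²⁺/Ni (E° = -0.25 V) is the cathode; Cr²⁺/Cr (E° = -0.90 V) is the anode, so E°cell = +0.65 V.
Balancing electrons gives n = 2 (lcm of 2 and 2).
ΔG° = −nFE° = −(2)(96485)(+0.65) = -125,430 J = -125.4 kJ.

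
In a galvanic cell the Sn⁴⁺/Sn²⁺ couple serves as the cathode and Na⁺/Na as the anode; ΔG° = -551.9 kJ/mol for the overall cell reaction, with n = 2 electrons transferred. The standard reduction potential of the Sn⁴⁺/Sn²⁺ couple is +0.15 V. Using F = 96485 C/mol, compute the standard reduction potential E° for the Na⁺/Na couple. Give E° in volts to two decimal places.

E°cell = −ΔG°/(nF) = −(-551.9×10³)/((2)(96485)) = +2.860 V.
Since Sn⁴⁺/Sn²⁺ is the cathode and Na⁺/Na the anode, E°cell = E°(Sn⁴⁺/Sn²⁺) − E°(Na⁺/Na).
So E°(Na⁺/Na) = E°(Sn⁴⁺/Sn²⁺) − E°cell = (+0.15) − (+2.860) = -2.71 V.

-2.71 V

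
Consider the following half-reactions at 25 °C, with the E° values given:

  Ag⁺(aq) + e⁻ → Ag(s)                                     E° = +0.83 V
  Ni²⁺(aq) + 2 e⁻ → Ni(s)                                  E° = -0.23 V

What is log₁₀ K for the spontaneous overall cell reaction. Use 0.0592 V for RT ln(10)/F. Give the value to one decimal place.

Cathode: Ag⁺/Ag; anode: Ni²⁺/Ni. E°cell = +1.06 V, n = 2.
log K = nE°cell / 0.0592 = (2)(+1.06) / 0.0592 = 35.8.

35.8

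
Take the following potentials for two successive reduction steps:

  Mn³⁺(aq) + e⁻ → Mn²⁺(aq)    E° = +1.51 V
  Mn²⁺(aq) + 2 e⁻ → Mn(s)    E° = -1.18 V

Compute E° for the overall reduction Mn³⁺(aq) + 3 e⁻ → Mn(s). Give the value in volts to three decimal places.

-0.283 V

Since ΔG° = −nFE° is additive over sequential reductions, n₃E°₃ = n₁E°₁ + n₂E°₂.
E°₃ = (1×+1.51 + 2×-1.18) / 3 = (-0.850) / 3 = -0.283 V.
E° values themselves are not directly additive — weighting by electron count is essential.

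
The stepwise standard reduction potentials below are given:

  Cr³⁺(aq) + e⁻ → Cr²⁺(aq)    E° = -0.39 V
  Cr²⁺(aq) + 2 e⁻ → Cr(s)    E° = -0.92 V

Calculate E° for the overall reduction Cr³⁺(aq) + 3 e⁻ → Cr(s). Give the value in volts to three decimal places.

-0.743 V

Adding the free-energy changes (−nFE°) of the two steps gives −n₃FE°₃ = −n₁FE°₁ − n₂FE°₂.
E°₃ = (1×-0.39 + 2×-0.92) / 3 = (-2.230) / 3 = -0.743 V.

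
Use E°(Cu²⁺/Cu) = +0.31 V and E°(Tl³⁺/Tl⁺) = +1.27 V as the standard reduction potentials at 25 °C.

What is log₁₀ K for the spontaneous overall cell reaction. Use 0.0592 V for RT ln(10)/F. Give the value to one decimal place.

Cathode: Tl³⁺/Tl⁺; anode: Cu²⁺/Cu. E°cell = +0.96 V, n = 2.
log K = nE°cell / 0.0592 = (2)(+0.96) / 0.0592 = 32.4.

32.4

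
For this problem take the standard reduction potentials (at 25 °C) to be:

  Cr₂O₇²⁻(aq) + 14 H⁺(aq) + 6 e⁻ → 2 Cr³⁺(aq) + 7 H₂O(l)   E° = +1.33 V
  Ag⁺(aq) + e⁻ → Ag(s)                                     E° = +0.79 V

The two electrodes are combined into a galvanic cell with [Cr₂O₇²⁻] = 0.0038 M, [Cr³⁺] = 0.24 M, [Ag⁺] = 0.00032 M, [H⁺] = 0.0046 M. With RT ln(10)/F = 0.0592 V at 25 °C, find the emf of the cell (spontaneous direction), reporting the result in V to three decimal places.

+0.412 V

Cr₂O₇²⁻/Cr³⁺ is the cathode (higher E°), Ag⁺/Ag the anode: E°cell = +1.33 − (+0.79) = +0.54 V, n = 6.
Overall: Cr₂O₇²⁻(aq) + 14 H⁺(aq) + 6 Ag(s) → 2 Cr³⁺(aq) + 7 H₂O(l) + 6 Ag⁺(aq)
Q = [Cr³⁺]^2·[Ag⁺]^6 / ([Cr₂O₇²⁻]·[H⁺]^14); log Q = 12.933.
E = E° − (0.0592/n) log Q = +0.54 − (0.0592/6)(12.933) = +0.412 V.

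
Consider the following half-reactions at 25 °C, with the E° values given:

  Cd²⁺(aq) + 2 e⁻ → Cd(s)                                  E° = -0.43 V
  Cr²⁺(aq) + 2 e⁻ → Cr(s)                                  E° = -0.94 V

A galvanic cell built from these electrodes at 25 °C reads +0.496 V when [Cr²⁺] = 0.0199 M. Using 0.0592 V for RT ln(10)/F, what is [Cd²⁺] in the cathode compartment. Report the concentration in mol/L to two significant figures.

Cd²⁺/Cd is the cathode, Cr²⁺/Cr the anode: E°cell = +0.51 V, n = 2.
Overall reaction: Cd²⁺(aq) + Cr(s) → Cd(s) + Cr²⁺(aq); Q = [Cr²⁺]^1/[Cd²⁺]^1.
From E = E° − (0.0592/n) log Q: log Q = (E° − E)·n/0.0592 = (+0.51 − (+0.496))·2/0.0592 = 0.4730.
So 1·log[Cd²⁺] = 1·log(0.0199) − log Q = -1.7011 − (0.4730) = -2.1741; [Cd²⁺] = 10^(-2.1741) ≈ 0.0067 M.

0.0067 M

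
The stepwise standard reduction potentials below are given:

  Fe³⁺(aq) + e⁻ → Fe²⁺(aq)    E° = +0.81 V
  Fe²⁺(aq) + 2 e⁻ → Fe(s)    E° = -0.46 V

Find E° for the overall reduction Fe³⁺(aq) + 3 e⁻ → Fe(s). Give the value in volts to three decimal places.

-0.037 V

Adding the free-energy changes (−nFE°) of the two steps gives −n₃FE°₃ = −n₁FE°₁ − n₂FE°₂.
E°₃ = (1×+0.81 + 2×-0.46) / 3 = (-0.110) / 3 = -0.037 V.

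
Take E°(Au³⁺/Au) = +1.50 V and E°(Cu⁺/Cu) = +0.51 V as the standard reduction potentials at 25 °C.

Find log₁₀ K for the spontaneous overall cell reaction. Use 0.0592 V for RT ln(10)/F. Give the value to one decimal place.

50.2

Cathode: Au³⁺/Au; anode: Cu⁺/Cu. E°cell = +0.99 V, n = 3.
log K = nE°cell / 0.0592 = (3)(+0.99) / 0.0592 = 50.2.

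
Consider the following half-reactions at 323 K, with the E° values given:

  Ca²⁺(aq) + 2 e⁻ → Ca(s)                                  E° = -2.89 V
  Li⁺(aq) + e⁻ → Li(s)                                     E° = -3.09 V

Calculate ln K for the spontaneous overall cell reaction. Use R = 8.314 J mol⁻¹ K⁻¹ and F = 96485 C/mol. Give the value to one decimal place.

Cathode: Ca²⁺/Ca; anode: Li⁺/Li. E°cell = (-2.89) − (-3.09) = +0.20 V, with n = 2.
ΔG° = −nFE° = −RT ln K, so ln K = nFE°/(RT) = (2)(96485)(+0.20) / ((8.314)(323)) = 14.372.

14.4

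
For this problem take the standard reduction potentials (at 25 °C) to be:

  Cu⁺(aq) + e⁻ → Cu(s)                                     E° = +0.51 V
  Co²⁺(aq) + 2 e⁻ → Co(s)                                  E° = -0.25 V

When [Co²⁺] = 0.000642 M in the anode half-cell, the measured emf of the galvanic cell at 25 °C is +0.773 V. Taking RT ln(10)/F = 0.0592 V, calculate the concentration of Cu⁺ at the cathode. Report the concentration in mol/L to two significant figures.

Cu⁺/Cu is the cathode, Co²⁺/Co the anode: E°cell = +0.76 V, n = 2.
Overall reaction: 2 Cu⁺(aq) + Co(s) → 2 Cu(s) + Co²⁺(aq); Q = [Co²⁺]^1/[Cu⁺]^2.
From E = E° − (0.0592/n) log Q: log Q = (E° − E)·n/0.0592 = (+0.76 − (+0.773))·2/0.0592 = -0.4392.
So 2·log[Cu⁺] = 1·log(0.000642) − log Q = -3.1925 − (-0.4392) = -2.7533; log[Cu⁺] = -2.7533 / 2 = -1.3766; [Cu⁺] = 10^(-1.3766) ≈ 0.042 M.

0.042 M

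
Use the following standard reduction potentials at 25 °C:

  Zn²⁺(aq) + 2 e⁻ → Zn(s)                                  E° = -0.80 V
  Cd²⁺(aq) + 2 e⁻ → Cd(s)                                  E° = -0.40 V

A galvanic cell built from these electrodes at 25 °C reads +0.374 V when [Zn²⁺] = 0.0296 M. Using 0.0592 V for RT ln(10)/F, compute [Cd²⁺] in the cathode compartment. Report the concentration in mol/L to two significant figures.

0.0039 M

Cd²⁺/Cd is the cathode, Zn²⁺/Zn the anode: E°cell = +0.40 V, n = 2.
Overall reaction: Cd²⁺(aq) + Zn(s) → Cd(s) + Zn²⁺(aq); Q = [Zn²⁺]^1/[Cd²⁺]^1.
From E = E° − (0.0592/n) log Q: log Q = (E° − E)·n/0.0592 = (+0.40 − (+0.374))·2/0.0592 = 0.8784.
So 1·log[Cd²⁺] = 1·log(0.0296) − log Q = -1.5287 − (0.8784) = -2.4071; [Cd²⁺] = 10^(-2.4071) ≈ 0.0039 M.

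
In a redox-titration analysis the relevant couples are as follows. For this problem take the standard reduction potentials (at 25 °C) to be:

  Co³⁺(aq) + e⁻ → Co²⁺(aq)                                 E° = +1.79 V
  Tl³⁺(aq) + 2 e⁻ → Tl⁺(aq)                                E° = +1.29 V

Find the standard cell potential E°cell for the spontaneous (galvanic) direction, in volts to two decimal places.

The Co³⁺/Co²⁺ couple has the higher reduction potential, so it is the cathode; Tl³⁺/Tl⁺ is oxidised at the anode.
E°cell = E°(cathode) − E°(anode) = (+1.79) − (+1.29) = +0.50 V.

+0.50 V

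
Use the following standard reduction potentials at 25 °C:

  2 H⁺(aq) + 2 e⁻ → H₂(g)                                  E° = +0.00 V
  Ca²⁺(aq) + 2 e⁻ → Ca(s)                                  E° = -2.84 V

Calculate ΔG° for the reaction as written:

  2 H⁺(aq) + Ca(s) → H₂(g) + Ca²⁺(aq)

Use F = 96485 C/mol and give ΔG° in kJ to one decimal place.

As written, H⁺/H₂ is reduced (cathode) and Ca²⁺/Ca is oxidised (anode), so E°cell = (+0.00) − (-2.84) = +2.84 V.
Balancing electrons gives n = 2.
ΔG° = −nFE° = −(2)(96485)(+2.84) = -548,035 J = -548.0 kJ.

-548.0 kJ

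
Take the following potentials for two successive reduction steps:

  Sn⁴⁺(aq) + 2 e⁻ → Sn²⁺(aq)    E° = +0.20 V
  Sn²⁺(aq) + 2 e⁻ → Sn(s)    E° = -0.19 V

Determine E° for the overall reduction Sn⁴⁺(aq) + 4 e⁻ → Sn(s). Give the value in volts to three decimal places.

Adding the free-energy changes (−nFE°) of the two steps gives −n₃FE°₃ = −n₁FE°₁ − n₂FE°₂.
E°₃ = (2×+0.20 + 2×-0.19) / 4 = (+0.020) / 4 = +0.005 V.

+0.005 V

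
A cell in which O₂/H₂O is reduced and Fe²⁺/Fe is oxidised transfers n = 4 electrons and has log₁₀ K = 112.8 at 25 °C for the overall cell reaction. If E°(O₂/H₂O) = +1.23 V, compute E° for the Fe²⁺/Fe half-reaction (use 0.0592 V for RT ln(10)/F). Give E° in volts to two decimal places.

E°cell = (0.0592/n)·log K = (0.0592/4)(112.8) = +1.669 V.
Since O₂/H₂O is the cathode and Fe²⁺/Fe the anode, E°cell = E°(O₂/H₂O) − E°(Fe²⁺/Fe).
So E°(Fe²⁺/Fe) = E°(O₂/H₂O) − E°cell = (+1.23) − (+1.669) = -0.44 V.

-0.44 V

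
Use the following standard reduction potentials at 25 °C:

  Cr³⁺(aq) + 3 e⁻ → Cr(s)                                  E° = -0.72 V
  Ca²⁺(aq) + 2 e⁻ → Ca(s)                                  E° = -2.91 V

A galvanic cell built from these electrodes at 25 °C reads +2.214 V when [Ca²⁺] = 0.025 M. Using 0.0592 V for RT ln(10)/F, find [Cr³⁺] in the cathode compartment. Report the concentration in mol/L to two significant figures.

0.065 M

Cr³⁺/Cr is the cathode, Ca²⁺/Ca the anode: E°cell = +2.19 V, n = 6.
Overall reaction: 2 Cr³⁺(aq) + 3 Ca(s) → 2 Cr(s) + 3 Ca²⁺(aq); Q = [Ca²⁺]^3/[Cr³⁺]^2.
From E = E° − (0.0592/n) log Q: log Q = (E° − E)·n/0.0592 = (+2.19 − (+2.214))·6/0.0592 = -2.4324.
So 2·log[Cr³⁺] = 3·log(0.025) − log Q = -4.8062 − (-2.4324) = -2.3738; log[Cr³⁺] = -2.3738 / 2 = -1.1869; [Cr³⁺] = 10^(-1.1869) ≈ 0.065 M.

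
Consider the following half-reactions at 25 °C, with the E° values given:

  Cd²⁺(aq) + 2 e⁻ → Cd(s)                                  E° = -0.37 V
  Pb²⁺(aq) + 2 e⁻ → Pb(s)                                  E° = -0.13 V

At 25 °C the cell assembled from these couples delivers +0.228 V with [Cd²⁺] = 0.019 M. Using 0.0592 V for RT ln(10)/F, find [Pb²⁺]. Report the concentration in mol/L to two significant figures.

Pb²⁺/Pb is the cathode, Cd²⁺/Cd the anode: E°cell = +0.24 V, n = 2.
Overall reaction: Pb²⁺(aq) + Cd(s) → Pb(s) + Cd²⁺(aq); Q = [Cd²⁺]^1/[Pb²⁺]^1.
From E = E° − (0.0592/n) log Q: log Q = (E° − E)·n/0.0592 = (+0.24 − (+0.228))·2/0.0592 = 0.4054.
So 1·log[Pb²⁺] = 1·log(0.019) − log Q = -1.7212 − (0.4054) = -2.1266; [Pb²⁺] = 10^(-2.1266) ≈ 0.0075 M.

0.0075 M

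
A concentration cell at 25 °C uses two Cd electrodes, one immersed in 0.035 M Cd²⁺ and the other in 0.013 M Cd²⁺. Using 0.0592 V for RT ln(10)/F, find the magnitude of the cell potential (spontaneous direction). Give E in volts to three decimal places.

+0.013 V

For a concentration cell E°cell = 0. The 0.035 M side is the cathode (reduction is favoured where [Cd²⁺] is higher).
With n = 2, E = −(0.0592/2) log([Cd²⁺]ₐₙ/[Cd²⁺]꜀ₐₜ) = −(0.0592/2) log(0.013/0.035) = −(0.0592/2)(-0.430) = +0.013 V.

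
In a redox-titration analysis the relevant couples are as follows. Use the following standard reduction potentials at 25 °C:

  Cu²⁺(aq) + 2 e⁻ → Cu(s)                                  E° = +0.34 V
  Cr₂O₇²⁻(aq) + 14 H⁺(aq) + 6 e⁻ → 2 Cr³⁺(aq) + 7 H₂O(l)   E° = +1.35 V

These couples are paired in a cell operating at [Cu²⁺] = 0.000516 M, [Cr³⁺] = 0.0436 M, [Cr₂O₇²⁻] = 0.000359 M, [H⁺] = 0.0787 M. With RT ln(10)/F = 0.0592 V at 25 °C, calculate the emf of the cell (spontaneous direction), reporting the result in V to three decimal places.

Cr₂O₇²⁻/Cr³⁺ is the cathode (higher E°), Cu²⁺/Cu the anode: E°cell = +1.35 − (+0.34) = +1.01 V, n = 6.
Overall: Cr₂O₇²⁻(aq) + 14 H⁺(aq) + 3 Cu(s) → 2 Cr³⁺(aq) + 7 H₂O(l) + 3 Cu²⁺(aq)
Q = [Cr³⁺]^2·[Cu²⁺]^3 / ([Cr₂O₇²⁻]·[H⁺]^14); log Q = 6.318.
E = E° − (0.0592/n) log Q = +1.01 − (0.0592/6)(6.318) = +0.948 V.

+0.948 V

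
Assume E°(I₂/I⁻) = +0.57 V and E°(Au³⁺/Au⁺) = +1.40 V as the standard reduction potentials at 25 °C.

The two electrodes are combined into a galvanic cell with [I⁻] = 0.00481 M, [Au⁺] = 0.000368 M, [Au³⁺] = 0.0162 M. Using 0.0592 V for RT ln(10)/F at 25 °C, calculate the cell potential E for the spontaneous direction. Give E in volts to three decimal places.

+0.741 V

Au³⁺/Au⁺ is the cathode (higher E°), I₂/I⁻ the anode: E°cell = +1.40 − (+0.57) = +0.83 V, n = 2.
Overall: Au³⁺(aq) + 2 I⁻(aq) → Au⁺(aq) + I₂(s)
Q = [Au⁺] / ([Au³⁺]·[I⁻]^2); log Q = 2.992.
E = E° − (0.0592/n) log Q = +0.83 − (0.0592/2)(2.992) = +0.741 V.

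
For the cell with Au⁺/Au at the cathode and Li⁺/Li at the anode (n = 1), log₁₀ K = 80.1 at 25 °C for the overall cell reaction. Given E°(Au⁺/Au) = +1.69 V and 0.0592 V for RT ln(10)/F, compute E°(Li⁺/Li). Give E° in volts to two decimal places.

E°cell = (0.0592/n)·log K = (0.0592/1)(80.1) = +4.742 V.
Since Au⁺/Au is the cathode and Li⁺/Li the anode, E°cell = E°(Au⁺/Au) − E°(Li⁺/Li).
So E°(Li⁺/Li) = E°(Au⁺/Au) − E°cell = (+1.69) − (+4.742) = -3.05 V.

-3.05 V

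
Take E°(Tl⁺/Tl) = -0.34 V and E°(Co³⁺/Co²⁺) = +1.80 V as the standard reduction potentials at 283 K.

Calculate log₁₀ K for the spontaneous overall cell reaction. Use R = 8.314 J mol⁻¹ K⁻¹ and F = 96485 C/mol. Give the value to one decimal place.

38.1

Cathode: Co³⁺/Co²⁺; anode: Tl⁺/Tl. E°cell = (+1.80) − (-0.34) = +2.14 V, with n = 1.
ΔG° = −nFE° = −RT ln K, so ln K = nFE°/(RT) = (1)(96485)(+2.14) / ((8.314)(283)) = 87.756.
log₁₀ K = 87.756 / ln 10 = 38.1.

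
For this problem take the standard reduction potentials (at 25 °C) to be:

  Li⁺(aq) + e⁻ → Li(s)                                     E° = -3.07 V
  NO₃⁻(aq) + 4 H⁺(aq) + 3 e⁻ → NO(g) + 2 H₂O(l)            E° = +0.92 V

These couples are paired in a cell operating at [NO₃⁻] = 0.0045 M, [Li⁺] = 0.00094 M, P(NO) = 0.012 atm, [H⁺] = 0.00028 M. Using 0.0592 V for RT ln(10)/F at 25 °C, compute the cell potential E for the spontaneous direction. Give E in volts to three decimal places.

+3.880 V

NO₃⁻/NO is the cathode (higher E°), Li⁺/Li the anode: E°cell = +0.92 − (-3.07) = +3.99 V, n = 3.
Overall: NO₃⁻(aq) + 4 H⁺(aq) + 3 Li(s) → NO(g) + 2 H₂O(l) + 3 Li⁺(aq)
Q = P(NO)·[Li⁺]^3 / ([NO₃⁻]·[H⁺]^4); log Q = 5.557.
E = E° − (0.0592/n) log Q = +3.99 − (0.0592/3)(5.557) = +3.880 V.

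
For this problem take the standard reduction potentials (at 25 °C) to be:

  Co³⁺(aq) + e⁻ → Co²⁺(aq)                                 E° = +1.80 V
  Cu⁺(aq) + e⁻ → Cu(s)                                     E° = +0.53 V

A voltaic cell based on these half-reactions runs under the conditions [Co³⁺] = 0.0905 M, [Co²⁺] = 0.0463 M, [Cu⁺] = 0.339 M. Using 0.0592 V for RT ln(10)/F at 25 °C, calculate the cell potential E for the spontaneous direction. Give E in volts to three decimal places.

+1.315 V

Co³⁺/Co²⁺ is the cathode (higher E°), Cu⁺/Cu the anode: E°cell = +1.80 − (+0.53) = +1.27 V, n = 1.
Overall: Co³⁺(aq) + Cu(s) → Co²⁺(aq) + Cu⁺(aq)
Q = [Co²⁺]·[Cu⁺] / ([Co³⁺]); log Q = -0.761.
E = E° − (0.0592/n) log Q = +1.27 − (0.0592/1)(-0.761) = +1.315 V.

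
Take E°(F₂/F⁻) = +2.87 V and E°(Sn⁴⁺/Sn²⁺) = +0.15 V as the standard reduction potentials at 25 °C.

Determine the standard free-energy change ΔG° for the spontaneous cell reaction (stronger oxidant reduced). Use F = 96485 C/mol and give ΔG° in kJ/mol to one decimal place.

F₂/F⁻ (E° = +2.87 V) is the cathode; Sn⁴⁺/Sn²⁺ (E° = +0.15 V) is the anode, so E°cell = +2.72 V.
Balancing electrons gives n = 2 (lcm of 2 and 2).
ΔG° = −nFE° = −(2)(96485)(+2.72) = -524,878 J = -524.9 kJ/mol.

-524.9 kJ/mol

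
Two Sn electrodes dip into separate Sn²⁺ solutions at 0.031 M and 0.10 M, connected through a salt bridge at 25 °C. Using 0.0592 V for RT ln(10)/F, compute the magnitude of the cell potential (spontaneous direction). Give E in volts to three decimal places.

+0.015 V

For a concentration cell E°cell = 0. The 0.10 M side is the cathode (reduction is favoured where [Sn²⁺] is higher).
With n = 2, E = −(0.0592/2) log([Sn²⁺]ₐₙ/[Sn²⁺]꜀ₐₜ) = −(0.0592/2) log(0.031/0.1) = −(0.0592/2)(-0.509) = +0.015 V.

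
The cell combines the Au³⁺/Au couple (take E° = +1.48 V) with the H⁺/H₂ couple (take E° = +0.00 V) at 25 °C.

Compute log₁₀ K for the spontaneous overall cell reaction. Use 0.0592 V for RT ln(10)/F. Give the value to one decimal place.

150.0

Cathode: Au³⁺/Au; anode: H⁺/H₂. E°cell = +1.48 V, n = 6.
log K = nE°cell / 0.0592 = (6)(+1.48) / 0.0592 = 150.0.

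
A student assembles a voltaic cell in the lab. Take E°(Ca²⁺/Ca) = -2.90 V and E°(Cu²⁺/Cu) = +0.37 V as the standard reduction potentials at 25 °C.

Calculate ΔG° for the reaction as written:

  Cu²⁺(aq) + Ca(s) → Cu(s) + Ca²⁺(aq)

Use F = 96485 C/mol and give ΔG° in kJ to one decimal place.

-631.0 kJ

As written, Cu²⁺/Cu is reduced (cathode) and Ca²⁺/Ca is oxidised (anode), so E°cell = (+0.37) − (-2.90) = +3.27 V.
Balancing electrons gives n = 2.
ΔG° = −nFE° = −(2)(96485)(+3.27) = -631,012 J = -631.0 kJ.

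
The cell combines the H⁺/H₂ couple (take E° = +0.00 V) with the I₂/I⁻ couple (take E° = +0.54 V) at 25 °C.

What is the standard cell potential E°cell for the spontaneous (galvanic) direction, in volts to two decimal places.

+0.54 V

The I₂/I⁻ couple has the higher reduction potential, so it is the cathode; H⁺/H₂ is oxidised at the anode.
E°cell = E°(cathode) − E°(anode) = (+0.54) − (+0.00) = +0.54 V.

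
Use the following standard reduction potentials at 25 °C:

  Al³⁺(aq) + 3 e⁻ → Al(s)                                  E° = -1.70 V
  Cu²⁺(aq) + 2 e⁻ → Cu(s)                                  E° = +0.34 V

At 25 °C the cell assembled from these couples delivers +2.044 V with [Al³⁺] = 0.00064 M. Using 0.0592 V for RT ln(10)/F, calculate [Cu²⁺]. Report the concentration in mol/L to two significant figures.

Cu²⁺/Cu is the cathode, Al³⁺/Al the anode: E°cell = +2.04 V, n = 6.
Overall reaction: 3 Cu²⁺(aq) + 2 Al(s) → 3 Cu(s) + 2 Al³⁺(aq); Q = [Al³⁺]^2/[Cu²⁺]^3.
From E = E° − (0.0592/n) log Q: log Q = (E° − E)·n/0.0592 = (+2.04 − (+2.044))·6/0.0592 = -0.4054.
So 3·log[Cu²⁺] = 2·log(0.00064) − log Q = -6.3876 − (-0.4054) = -5.9822; log[Cu²⁺] = -5.9822 / 3 = -1.9941; [Cu²⁺] = 10^(-1.9941) ≈ 0.010 M.

0.010 M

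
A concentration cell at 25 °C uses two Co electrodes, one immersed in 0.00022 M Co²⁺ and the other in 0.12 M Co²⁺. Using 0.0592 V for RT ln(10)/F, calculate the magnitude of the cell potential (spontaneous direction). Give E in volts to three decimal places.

For a concentration cell E°cell = 0. The 0.12 M side is the cathode (reduction is favoured where [Co²⁺] is higher).
With n = 2, E = −(0.0592/2) log([Co²⁺]ₐₙ/[Co²⁺]꜀ₐₜ) = −(0.0592/2) log(0.00022/0.12) = −(0.0592/2)(-2.737) = +0.081 V.

+0.081 V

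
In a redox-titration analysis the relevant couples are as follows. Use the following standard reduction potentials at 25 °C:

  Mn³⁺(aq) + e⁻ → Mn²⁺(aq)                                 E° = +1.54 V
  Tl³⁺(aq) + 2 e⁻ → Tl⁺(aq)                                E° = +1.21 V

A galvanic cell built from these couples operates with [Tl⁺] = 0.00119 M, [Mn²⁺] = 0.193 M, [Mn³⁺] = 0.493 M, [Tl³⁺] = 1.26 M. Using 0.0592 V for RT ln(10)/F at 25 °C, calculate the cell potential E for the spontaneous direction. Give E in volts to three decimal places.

+0.265 V

Mn³⁺/Mn²⁺ is the cathode (higher E°), Tl³⁺/Tl⁺ the anode: E°cell = +1.54 − (+1.21) = +0.33 V, n = 2.
Overall: 2 Mn³⁺(aq) + Tl⁺(aq) → 2 Mn²⁺(aq) + Tl³⁺(aq)
Q = [Mn²⁺]^2·[Tl³⁺] / ([Mn³⁺]^2·[Tl⁺]); log Q = 2.210.
E = E° − (0.0592/n) log Q = +0.33 − (0.0592/2)(2.210) = +0.265 V.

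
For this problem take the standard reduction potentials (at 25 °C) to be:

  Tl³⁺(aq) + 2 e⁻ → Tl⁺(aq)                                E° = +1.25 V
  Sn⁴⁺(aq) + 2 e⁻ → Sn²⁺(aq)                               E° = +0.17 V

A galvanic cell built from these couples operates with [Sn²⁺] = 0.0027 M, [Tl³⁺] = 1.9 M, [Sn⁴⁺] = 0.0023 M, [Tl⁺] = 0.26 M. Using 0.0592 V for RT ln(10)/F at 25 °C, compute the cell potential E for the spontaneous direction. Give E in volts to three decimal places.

Tl³⁺/Tl⁺ is the cathode (higher E°), Sn⁴⁺/Sn²⁺ the anode: E°cell = +1.25 − (+0.17) = +1.08 V, n = 2.
Overall: Tl³⁺(aq) + Sn²⁺(aq) → Tl⁺(aq) + Sn⁴⁺(aq)
Q = [Tl⁺]·[Sn⁴⁺] / ([Tl³⁺]·[Sn²⁺]); log Q = -0.933.
E = E° − (0.0592/n) log Q = +1.08 − (0.0592/2)(-0.933) = +1.108 V.

+1.108 V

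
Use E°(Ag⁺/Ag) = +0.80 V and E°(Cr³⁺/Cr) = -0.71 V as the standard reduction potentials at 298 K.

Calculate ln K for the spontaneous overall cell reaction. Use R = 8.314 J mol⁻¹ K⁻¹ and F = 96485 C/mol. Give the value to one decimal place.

Cathode: Ag⁺/Ag; anode: Cr³⁺/Cr. E°cell = (+0.80) − (-0.71) = +1.51 V, with n = 3.
ΔG° = −nFE° = −RT ln K, so ln K = nFE°/(RT) = (3)(96485)(+1.51) / ((8.314)(298)) = 176.413.

176.4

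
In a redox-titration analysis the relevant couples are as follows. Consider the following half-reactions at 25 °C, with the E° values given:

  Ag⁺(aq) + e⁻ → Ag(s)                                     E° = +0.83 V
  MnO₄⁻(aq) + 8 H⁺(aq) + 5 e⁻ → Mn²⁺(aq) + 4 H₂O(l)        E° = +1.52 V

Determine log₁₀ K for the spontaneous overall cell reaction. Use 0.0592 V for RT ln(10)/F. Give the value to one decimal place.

Cathode: MnO₄⁻/Mn²⁺; anode: Ag⁺/Ag. E°cell = +0.69 V, n = 5.
log K = nE°cell / 0.0592 = (5)(+0.69) / 0.0592 = 58.3.

58.3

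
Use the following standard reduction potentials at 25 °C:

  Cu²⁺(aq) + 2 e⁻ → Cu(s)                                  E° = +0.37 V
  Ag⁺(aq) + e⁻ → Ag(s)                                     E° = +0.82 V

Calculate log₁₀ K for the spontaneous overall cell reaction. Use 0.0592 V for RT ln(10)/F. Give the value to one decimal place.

Cathode: Ag⁺/Ag; anode: Cu²⁺/Cu. E°cell = +0.45 V, n = 2.
log K = nE°cell / 0.0592 = (2)(+0.45) / 0.0592 = 15.2.

15.2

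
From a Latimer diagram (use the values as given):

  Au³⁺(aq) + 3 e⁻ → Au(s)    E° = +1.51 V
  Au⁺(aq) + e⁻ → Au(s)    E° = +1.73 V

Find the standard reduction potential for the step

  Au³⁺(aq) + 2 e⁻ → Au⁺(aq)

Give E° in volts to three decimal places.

+1.400 V

Sequential free energies add, so n₃E°₃ = n₁E°₁ + n₂E°₂.
With n₃ = 3, and the known step contributing 1×(+1.73) V, the unknown satisfies 2·E° = 3×(+1.51) − 1×(+1.73) = +2.800.
E° = +2.800 / 2 = +1.400 V.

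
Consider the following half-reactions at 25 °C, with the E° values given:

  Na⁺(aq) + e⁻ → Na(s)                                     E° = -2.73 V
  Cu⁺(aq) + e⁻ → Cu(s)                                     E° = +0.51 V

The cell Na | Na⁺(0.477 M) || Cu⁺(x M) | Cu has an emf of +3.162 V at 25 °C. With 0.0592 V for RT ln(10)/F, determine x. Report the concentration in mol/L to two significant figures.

0.023 M

Cu⁺/Cu is the cathode, Na⁺/Na the anode: E°cell = +3.24 V, n = 1.
Overall reaction: Cu⁺(aq) + Na(s) → Cu(s) + Na⁺(aq); Q = [Na⁺]^1/[Cu⁺]^1.
From E = E° − (0.0592/n) log Q: log Q = (E° − E)·n/0.0592 = (+3.24 − (+3.162))·1/0.0592 = 1.3176.
So 1·log[Cu⁺] = 1·log(0.477) − log Q = -0.3215 − (1.3176) = -1.6391; [Cu⁺] = 10^(-1.6391) ≈ 0.023 M.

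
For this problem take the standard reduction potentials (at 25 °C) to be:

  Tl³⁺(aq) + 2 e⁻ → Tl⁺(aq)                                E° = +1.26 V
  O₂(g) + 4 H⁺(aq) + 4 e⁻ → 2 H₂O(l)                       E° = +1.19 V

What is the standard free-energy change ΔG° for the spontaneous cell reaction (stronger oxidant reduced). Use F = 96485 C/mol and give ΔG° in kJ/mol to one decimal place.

-27.0 kJ/mol

Tl³⁺/Tl⁺ (E° = +1.26 V) is the cathode; O₂/H₂O (E° = +1.19 V) is the anode, so E°cell = +0.07 V.
Balancing electrons gives n = 4 (lcm of 2 and 4).
ΔG° = −nFE° = −(4)(96485)(+0.07) = -27,016 J = -27.0 kJ/mol.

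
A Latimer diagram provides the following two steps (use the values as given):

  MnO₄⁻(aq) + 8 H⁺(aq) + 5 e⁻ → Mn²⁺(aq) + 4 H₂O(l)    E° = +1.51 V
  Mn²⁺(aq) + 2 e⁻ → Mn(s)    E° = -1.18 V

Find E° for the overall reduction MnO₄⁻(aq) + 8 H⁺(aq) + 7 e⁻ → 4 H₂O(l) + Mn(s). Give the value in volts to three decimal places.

+0.741 V

Standard free energies of sequential steps add: ΔG°₃ = ΔG°₁ + ΔG°₂, so n₃E°₃ = n₁E°₁ + n₂E°₂.
E°₃ = (5×+1.51 + 2×-1.18) / 7 = (+5.190) / 7 = +0.741 V.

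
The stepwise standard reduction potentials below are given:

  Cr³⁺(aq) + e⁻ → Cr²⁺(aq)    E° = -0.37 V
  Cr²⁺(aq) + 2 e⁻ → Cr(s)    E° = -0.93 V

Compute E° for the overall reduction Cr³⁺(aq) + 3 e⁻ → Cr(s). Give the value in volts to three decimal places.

-0.743 V

Standard free energies of sequential steps add: ΔG°₃ = ΔG°₁ + ΔG°₂, so n₃E°₃ = n₁E°₁ + n₂E°₂.
E°₃ = (1×-0.37 + 2×-0.93) / 3 = (-2.230) / 3 = -0.743 V.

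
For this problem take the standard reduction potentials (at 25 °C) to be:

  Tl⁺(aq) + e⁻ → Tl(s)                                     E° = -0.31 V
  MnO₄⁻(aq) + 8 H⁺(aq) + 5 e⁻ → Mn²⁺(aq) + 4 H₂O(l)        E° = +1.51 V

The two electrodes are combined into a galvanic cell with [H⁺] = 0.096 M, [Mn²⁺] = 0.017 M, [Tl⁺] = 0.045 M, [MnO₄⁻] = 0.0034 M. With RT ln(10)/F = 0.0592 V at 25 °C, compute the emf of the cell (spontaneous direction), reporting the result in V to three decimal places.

MnO₄⁻/Mn²⁺ is the cathode (higher E°), Tl⁺/Tl the anode: E°cell = +1.51 − (-0.31) = +1.82 V, n = 5.
Overall: MnO₄⁻(aq) + 8 H⁺(aq) + 5 Tl(s) → Mn²⁺(aq) + 4 H₂O(l) + 5 Tl⁺(aq)
Q = [Mn²⁺]·[Tl⁺]^5 / ([MnO₄⁻]·[H⁺]^8); log Q = 2.107.
E = E° − (0.0592/n) log Q = +1.82 − (0.0592/5)(2.107) = +1.795 V.

+1.795 V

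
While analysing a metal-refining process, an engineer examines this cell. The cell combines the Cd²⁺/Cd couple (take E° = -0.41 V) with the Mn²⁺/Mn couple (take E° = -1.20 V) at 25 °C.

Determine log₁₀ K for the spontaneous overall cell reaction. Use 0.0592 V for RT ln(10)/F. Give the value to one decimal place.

26.7

Cathode: Cd²⁺/Cd; anode: Mn²⁺/Mn. E°cell = +0.79 V, n = 2.
log K = nE°cell / 0.0592 = (2)(+0.79) / 0.0592 = 26.7.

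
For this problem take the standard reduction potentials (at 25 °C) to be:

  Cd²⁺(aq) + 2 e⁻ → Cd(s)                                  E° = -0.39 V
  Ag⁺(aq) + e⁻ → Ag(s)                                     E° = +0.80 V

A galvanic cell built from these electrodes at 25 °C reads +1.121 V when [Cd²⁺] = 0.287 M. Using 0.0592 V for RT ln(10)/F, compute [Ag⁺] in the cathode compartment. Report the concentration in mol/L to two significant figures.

Ag⁺/Ag is the cathode, Cd²⁺/Cd the anode: E°cell = +1.19 V, n = 2.
Overall reaction: 2 Ag⁺(aq) + Cd(s) → 2 Ag(s) + Cd²⁺(aq); Q = [Cd²⁺]^1/[Ag⁺]^2.
From E = E° − (0.0592/n) log Q: log Q = (E° − E)·n/0.0592 = (+1.19 − (+1.121))·2/0.0592 = 2.3311.
So 2·log[Ag⁺] = 1·log(0.287) − log Q = -0.5421 − (2.3311) = -2.8732; log[Ag⁺] = -2.8732 / 2 = -1.4366; [Ag⁺] = 10^(-1.4366) ≈ 0.037 M.

0.037 M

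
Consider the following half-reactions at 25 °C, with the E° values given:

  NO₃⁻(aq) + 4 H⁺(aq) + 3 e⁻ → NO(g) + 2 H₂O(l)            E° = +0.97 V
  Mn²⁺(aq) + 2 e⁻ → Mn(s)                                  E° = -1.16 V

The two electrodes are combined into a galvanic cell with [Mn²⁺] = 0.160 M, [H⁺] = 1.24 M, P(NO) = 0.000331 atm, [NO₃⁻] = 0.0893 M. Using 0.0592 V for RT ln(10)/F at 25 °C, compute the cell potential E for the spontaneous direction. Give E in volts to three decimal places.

NO₃⁻/NO is the cathode (higher E°), Mn²⁺/Mn the anode: E°cell = +0.97 − (-1.16) = +2.13 V, n = 6.
Overall: 2 NO₃⁻(aq) + 8 H⁺(aq) + 3 Mn(s) → 2 NO(g) + 4 H₂O(l) + 3 Mn²⁺(aq)
Q = P(NO)^2·[Mn²⁺]^3 / ([NO₃⁻]^2·[H⁺]^8); log Q = -7.997.
E = E° − (0.0592/n) log Q = +2.13 − (0.0592/6)(-7.997) = +2.209 V.

+2.209 V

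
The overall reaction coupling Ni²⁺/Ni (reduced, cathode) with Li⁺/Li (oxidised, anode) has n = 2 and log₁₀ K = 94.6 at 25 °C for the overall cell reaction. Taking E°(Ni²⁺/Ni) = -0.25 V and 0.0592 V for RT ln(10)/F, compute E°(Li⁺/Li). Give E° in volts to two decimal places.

E°cell = (0.0592/n)·log K = (0.0592/2)(94.6) = +2.800 V.
Since Ni²⁺/Ni is the cathode and Li⁺/Li the anode, E°cell = E°(Ni²⁺/Ni) − E°(Li⁺/Li).
So E°(Li⁺/Li) = E°(Ni²⁺/Ni) − E°cell = (-0.25) − (+2.800) = -3.05 V.

-3.05 V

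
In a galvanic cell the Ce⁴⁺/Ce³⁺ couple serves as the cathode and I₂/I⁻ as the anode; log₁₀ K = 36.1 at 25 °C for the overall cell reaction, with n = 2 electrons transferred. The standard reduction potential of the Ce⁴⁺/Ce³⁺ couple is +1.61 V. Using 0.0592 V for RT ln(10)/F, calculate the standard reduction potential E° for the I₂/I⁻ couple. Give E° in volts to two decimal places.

E°cell = (0.0592/n)·log K = (0.0592/2)(36.1) = +1.069 V.
Since Ce⁴⁺/Ce³⁺ is the cathode and I₂/I⁻ the anode, E°cell = E°(Ce⁴⁺/Ce³⁺) − E°(I₂/I⁻).
So E°(I₂/I⁻) = E°(Ce⁴⁺/Ce³⁺) − E°cell = (+1.61) − (+1.069) = +0.54 V.

+0.54 V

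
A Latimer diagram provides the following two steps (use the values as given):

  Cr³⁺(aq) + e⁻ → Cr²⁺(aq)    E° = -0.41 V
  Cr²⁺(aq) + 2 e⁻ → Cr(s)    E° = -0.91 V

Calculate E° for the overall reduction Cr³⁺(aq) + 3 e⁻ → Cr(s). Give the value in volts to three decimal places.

Adding the free-energy changes (−nFE°) of the two steps gives −n₃FE°₃ = −n₁FE°₁ − n₂FE°₂.
E°₃ = (1×-0.41 + 2×-0.91) / 3 = (-2.230) / 3 = -0.743 V.

-0.743 V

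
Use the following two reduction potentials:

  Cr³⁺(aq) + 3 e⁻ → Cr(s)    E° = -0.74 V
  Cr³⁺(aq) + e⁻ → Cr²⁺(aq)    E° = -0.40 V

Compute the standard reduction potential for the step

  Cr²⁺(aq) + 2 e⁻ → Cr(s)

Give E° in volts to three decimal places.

-0.910 V

Sequential free energies add, so n₃E°₃ = n₁E°₁ + n₂E°₂.
With n₃ = 3, and the known step contributing 1×(-0.40) V, the unknown satisfies 2·E° = 3×(-0.74) − 1×(-0.40) = -1.820.
E° = -1.820 / 2 = -0.910 V.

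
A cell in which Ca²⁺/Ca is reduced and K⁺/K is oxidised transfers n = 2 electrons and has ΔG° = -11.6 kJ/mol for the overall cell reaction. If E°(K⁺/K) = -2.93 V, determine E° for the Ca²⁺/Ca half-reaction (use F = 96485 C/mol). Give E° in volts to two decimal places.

E°cell = −ΔG°/(nF) = −(-11.6×10³)/((2)(96485)) = +0.060 V.
Since Ca²⁺/Ca is the cathode and K⁺/K the anode, E°cell = E°(Ca²⁺/Ca) − E°(K⁺/K).
So E°(Ca²⁺/Ca) = E°cell + E°(K⁺/K) = +0.060 + (-2.93) = -2.87 V.

-2.87 V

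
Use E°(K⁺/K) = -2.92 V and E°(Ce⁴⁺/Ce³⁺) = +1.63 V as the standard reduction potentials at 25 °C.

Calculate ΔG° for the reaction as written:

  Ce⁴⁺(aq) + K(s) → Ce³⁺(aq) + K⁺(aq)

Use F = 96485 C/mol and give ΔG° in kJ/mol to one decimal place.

-439.0 kJ/mol

As written, Ce⁴⁺/Ce³⁺ is reduced (cathode) and K⁺/K is oxidised (anode), so E°cell = (+1.63) − (-2.92) = +4.55 V.
Balancing electrons gives n = 1.
ΔG° = −nFE° = −(1)(96485)(+4.55) = -439,007 J = -439.0 kJ/mol.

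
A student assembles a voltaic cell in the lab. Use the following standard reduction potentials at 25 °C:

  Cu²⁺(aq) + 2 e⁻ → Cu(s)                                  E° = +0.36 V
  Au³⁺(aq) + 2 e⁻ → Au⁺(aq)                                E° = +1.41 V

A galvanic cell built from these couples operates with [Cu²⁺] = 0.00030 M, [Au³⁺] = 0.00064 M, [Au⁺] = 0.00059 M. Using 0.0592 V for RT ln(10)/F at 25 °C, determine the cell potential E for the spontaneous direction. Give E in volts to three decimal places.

+1.155 V

Au³⁺/Au⁺ is the cathode (higher E°), Cu²⁺/Cu the anode: E°cell = +1.41 − (+0.36) = +1.05 V, n = 2.
Overall: Au³⁺(aq) + Cu(s) → Au⁺(aq) + Cu²⁺(aq)
Q = [Au⁺]·[Cu²⁺] / ([Au³⁺]); log Q = -3.558.
E = E° − (0.0592/n) log Q = +1.05 − (0.0592/2)(-3.558) = +1.155 V.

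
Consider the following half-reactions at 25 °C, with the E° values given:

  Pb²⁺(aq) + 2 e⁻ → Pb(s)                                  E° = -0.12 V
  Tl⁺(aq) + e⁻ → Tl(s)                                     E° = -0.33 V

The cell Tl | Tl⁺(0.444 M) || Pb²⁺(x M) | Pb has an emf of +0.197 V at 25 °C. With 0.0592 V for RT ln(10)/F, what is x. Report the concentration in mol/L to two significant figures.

0.072 M

Pb²⁺/Pb is the cathode, Tl⁺/Tl the anode: E°cell = +0.21 V, n = 2.
Overall reaction: Pb²⁺(aq) + 2 Tl(s) → Pb(s) + 2 Tl⁺(aq); Q = [Tl⁺]^2/[Pb²⁺]^1.
From E = E° − (0.0592/n) log Q: log Q = (E° − E)·n/0.0592 = (+0.21 − (+0.197))·2/0.0592 = 0.4392.
So 1·log[Pb²⁺] = 2·log(0.444) − log Q = -0.7052 − (0.4392) = -1.1444; [Pb²⁺] = 10^(-1.1444) ≈ 0.072 M.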